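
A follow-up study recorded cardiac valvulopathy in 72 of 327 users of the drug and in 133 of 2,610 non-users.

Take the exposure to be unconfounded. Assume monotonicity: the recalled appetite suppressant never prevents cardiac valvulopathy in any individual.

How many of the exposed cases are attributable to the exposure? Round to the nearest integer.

about 55 cases

p₁ = P(outcome | exposed) = 72/327 = 0.22018
p₀ = P(outcome | unexposed) = 133/2610 = 0.050958
PN = (p₁ − p₀)/p₁ = (0.22018 − 0.050958) / 0.22018 ≈ 0.76857.
Attributable cases ≈ PN × (exposed cases) = 0.76857 × 72 ≈ 55.34.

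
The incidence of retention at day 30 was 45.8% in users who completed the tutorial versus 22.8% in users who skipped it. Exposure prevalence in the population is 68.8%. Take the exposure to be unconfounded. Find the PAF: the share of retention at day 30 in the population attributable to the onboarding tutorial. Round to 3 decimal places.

p₁ = 0.458, p₀ = 0.228.
Overall risk P(Y=1) = π·p₁ + (1−π)·p₀ = 0.688×0.458 + 0.312×0.228 = 0.38624.
Under exogeneity, PAF = [P(Y=1) − p₀] / P(Y=1).
PAF = (0.38624 − 0.228) / 0.38624 ≈ 0.4097

PAF ≈ 0.410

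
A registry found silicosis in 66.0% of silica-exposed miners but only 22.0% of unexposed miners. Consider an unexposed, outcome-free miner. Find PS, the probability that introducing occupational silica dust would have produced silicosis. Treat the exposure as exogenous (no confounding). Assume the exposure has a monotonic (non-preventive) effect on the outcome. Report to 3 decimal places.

PS ≈ 0.564

p₁ = 0.66, p₀ = 0.22.
Under exogeneity and monotonicity, PS = (p₁ − p₀) / (1 − p₀).
PS = (0.66 − 0.22) / (1 − 0.22) = 0.44 / 0.78 ≈ 0.5641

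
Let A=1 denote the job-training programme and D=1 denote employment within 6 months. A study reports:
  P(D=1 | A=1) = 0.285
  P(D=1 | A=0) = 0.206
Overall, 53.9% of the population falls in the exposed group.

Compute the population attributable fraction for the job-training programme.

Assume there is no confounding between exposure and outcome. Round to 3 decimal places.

Let p₁ = 0.285, p₀ = 0.206.
Overall risk P(Y=1) = π·p₁ + (1−π)·p₀ = 0.539×0.285 + 0.461×0.206 = 0.24858.
Under exogeneity, PAF = [P(Y=1) − p₀] / P(Y=1).
PAF = (0.24858 − 0.206) / 0.24858 ≈ 0.1713

PAF ≈ 0.171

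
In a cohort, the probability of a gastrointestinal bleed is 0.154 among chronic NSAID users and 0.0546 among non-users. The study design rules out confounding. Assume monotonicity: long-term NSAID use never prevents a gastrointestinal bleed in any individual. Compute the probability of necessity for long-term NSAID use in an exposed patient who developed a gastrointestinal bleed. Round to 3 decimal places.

Let p₁ = 0.154, p₀ = 0.0546.
Under exogeneity and monotonicity, PN = (p₁ − p₀) / p₁.
PN = (0.154 − 0.0546) / 0.154 = 0.0994 / 0.154 ≈ 0.6455

PN ≈ 0.645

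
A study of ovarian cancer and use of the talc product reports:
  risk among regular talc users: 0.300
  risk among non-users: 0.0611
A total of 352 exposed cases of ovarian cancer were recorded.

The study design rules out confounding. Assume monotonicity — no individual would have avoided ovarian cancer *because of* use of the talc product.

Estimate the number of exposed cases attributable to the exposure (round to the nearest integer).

Let p₁ = 0.3, p₀ = 0.0611.
PN = (p₁ − p₀)/p₁ = (0.3 − 0.0611) / 0.3 ≈ 0.79633.
Attributable cases ≈ PN × (exposed cases) = 0.79633 × 352 ≈ 280.31.

about 280 cases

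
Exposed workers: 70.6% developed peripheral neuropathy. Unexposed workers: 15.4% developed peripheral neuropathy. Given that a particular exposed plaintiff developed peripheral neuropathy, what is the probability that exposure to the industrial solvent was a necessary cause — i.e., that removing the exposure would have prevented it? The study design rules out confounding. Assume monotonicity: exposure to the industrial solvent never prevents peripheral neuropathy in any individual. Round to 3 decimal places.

p₁ = 0.706, p₀ = 0.154.
Under exogeneity and monotonicity, PN = (p₁ − p₀) / p₁.
PN = (0.706 − 0.154) / 0.706 = 0.552 / 0.706 ≈ 0.7819

PN ≈ 0.782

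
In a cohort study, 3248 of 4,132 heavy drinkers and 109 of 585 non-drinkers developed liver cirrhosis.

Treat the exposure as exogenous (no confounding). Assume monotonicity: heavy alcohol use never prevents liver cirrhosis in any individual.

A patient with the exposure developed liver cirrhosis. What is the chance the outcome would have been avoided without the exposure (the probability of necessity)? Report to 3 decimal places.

p₁ = P(outcome | exposed) = 3248/4132 = 0.78606
p₀ = P(outcome | unexposed) = 109/585 = 0.18632
Under exogeneity and monotonicity, PN = (p₁ − p₀) / p₁.
PN = (0.78606 − 0.18632) / 0.78606 = 0.59974 / 0.78606 ≈ 0.7630

PN ≈ 0.763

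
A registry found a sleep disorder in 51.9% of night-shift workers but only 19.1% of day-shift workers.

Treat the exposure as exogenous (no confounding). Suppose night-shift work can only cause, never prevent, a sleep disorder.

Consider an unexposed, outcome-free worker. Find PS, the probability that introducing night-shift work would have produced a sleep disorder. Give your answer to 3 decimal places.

p₁ = 0.519, p₀ = 0.191.
Under exogeneity and monotonicity, PS = (p₁ − p₀) / (1 − p₀).
PS = (0.519 − 0.191) / (1 − 0.191) = 0.328 / 0.809 ≈ 0.4054

PS ≈ 0.405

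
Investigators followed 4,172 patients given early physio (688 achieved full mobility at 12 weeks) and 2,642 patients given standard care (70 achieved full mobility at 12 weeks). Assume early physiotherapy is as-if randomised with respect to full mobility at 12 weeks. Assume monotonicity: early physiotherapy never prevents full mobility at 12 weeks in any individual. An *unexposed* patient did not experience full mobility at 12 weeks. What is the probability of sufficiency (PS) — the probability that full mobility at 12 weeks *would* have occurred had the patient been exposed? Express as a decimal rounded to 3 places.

PS ≈ 0.142

p₁ = P(outcome | exposed) = 688/4172 = 0.16491
p₀ = P(outcome | unexposed) = 70/2642 = 0.026495
Under exogeneity and monotonicity, PS = (p₁ − p₀) / (1 − p₀).
PS = (0.16491 − 0.026495) / (1 − 0.026495) = 0.13841 / 0.9735 ≈ 0.1422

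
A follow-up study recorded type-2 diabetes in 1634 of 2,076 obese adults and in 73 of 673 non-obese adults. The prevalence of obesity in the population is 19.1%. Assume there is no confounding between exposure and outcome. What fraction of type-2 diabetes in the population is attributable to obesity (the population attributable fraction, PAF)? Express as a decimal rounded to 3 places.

PAF ≈ 0.544

p₁ = P(outcome | exposed) = 1634/2076 = 0.78709
p₀ = P(outcome | unexposed) = 73/673 = 0.10847
Overall risk P(Y=1) = π·p₁ + (1−π)·p₀ = 0.191×0.78709 + 0.809×0.10847 = 0.23809.
Under exogeneity, PAF = [P(Y=1) − p₀] / P(Y=1).
PAF = (0.23809 − 0.10847) / 0.23809 ≈ 0.5444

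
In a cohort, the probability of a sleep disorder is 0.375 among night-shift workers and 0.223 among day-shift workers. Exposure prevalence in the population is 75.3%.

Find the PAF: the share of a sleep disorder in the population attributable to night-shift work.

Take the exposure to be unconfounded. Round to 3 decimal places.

PAF ≈ 0.339

Let p₁ = 0.375, p₀ = 0.223.
Overall risk P(Y=1) = π·p₁ + (1−π)·p₀ = 0.753×0.375 + 0.247×0.223 = 0.33746.
Under exogeneity, PAF = [P(Y=1) − p₀] / P(Y=1).
PAF = (0.33746 − 0.223) / 0.33746 ≈ 0.3392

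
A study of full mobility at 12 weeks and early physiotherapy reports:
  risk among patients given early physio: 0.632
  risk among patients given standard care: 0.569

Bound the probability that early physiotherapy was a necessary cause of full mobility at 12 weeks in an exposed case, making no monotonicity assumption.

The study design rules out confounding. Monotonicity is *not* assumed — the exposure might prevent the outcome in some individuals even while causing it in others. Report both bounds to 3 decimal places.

Let p₁ = 0.632, p₀ = 0.569.
Under exogeneity alone the bounds on PN are max{0,(p₁−p₀)/p₁} ≤ PN ≤ min{1,(1−p₀)/p₁}.
  lower = (p₁ − p₀)/p₁ = 0.063 / 0.632 ≈ 0.0997
  upper = min{1, (1 − p₀)/p₁} = 0.431 / 0.632 ≈ 0.6820

0.100 ≤ PN ≤ 0.682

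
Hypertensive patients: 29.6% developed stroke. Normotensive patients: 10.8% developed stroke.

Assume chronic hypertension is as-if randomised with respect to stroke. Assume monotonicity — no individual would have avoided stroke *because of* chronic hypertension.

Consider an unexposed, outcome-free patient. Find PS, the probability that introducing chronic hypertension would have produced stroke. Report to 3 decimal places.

PS ≈ 0.211

p₁ = 0.296, p₀ = 0.108.
Under exogeneity and monotonicity, PS = (p₁ − p₀) / (1 − p₀).
PS = (0.296 − 0.108) / (1 − 0.108) = 0.188 / 0.892 ≈ 0.2108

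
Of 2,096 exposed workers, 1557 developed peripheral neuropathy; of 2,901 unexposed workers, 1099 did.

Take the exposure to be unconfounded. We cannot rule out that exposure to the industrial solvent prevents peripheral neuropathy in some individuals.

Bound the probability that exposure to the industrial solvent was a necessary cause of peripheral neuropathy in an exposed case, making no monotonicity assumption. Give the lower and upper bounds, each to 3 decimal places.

p₁ = P(outcome | exposed) = 1557/2096 = 0.74284
p₀ = P(outcome | unexposed) = 1099/2901 = 0.37883
Under exogeneity alone the bounds on PN are max{0,(p₁−p₀)/p₁} ≤ PN ≤ min{1,(1−p₀)/p₁}.
  lower = (p₁ − p₀)/p₁ = 0.36401 / 0.74284 ≈ 0.4900
  upper = min{1, (1 − p₀)/p₁} = 0.62117 / 0.74284 ≈ 0.8362

0.490 ≤ PN ≤ 0.836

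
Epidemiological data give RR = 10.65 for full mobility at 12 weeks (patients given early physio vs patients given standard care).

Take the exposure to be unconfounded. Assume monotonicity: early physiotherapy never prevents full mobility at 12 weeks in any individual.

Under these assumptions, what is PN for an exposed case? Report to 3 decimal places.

Under exogeneity and monotonicity, PN = (RR − 1) / RR = 1 − 1/RR.
PN = (10.65 − 1) / 10.65 = 9.65 / 10.65 ≈ 0.9061

PN ≈ 0.906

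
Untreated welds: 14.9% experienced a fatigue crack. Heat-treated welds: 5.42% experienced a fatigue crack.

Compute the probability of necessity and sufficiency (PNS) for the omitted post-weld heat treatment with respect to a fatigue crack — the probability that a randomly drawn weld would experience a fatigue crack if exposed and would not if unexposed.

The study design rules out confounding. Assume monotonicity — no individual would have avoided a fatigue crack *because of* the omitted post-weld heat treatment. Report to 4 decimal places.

PNS ≈ 0.0948

p₁ = 0.149, p₀ = 0.0542.
Under exogeneity and monotonicity, PNS = p₁ − p₀.
PNS = 0.149 − 0.0542 = 0.0948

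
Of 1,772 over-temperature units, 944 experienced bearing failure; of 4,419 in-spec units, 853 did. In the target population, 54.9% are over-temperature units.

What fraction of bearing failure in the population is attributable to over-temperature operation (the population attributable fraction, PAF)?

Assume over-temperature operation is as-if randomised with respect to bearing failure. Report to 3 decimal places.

p₁ = P(outcome | exposed) = 944/1772 = 0.53273
p₀ = P(outcome | unexposed) = 853/4419 = 0.19303
Overall risk P(Y=1) = π·p₁ + (1−π)·p₀ = 0.549×0.53273 + 0.451×0.19303 = 0.37953.
Under exogeneity, PAF = [P(Y=1) − p₀] / P(Y=1).
PAF = (0.37953 − 0.19303) / 0.37953 ≈ 0.4914

PAF ≈ 0.491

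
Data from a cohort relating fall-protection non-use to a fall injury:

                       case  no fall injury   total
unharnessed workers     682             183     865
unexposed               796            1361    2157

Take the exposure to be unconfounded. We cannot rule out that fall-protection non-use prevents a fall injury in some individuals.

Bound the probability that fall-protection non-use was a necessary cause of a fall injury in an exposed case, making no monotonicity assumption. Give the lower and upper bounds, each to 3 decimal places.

p₁ = P(outcome | exposed) = 682/865 = 0.78844
p₀ = P(outcome | unexposed) = 796/2157 = 0.36903
Under exogeneity alone the bounds on PN are max{0,(p₁−p₀)/p₁} ≤ PN ≤ min{1,(1−p₀)/p₁}.
  lower = (p₁ − p₀)/p₁ = 0.41941 / 0.78844 ≈ 0.5319
  upper = min{1, (1 − p₀)/p₁} = 0.63097 / 0.78844 ≈ 0.8003

0.532 ≤ PN ≤ 0.800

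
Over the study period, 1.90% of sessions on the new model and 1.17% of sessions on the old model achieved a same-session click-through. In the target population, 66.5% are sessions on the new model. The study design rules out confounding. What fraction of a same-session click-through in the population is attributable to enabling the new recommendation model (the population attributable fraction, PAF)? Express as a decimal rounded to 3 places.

p₁ = 0.019, p₀ = 0.0117.
Overall risk P(Y=1) = π·p₁ + (1−π)·p₀ = 0.665×0.019 + 0.335×0.0117 = 0.016554.
Under exogeneity, PAF = [P(Y=1) − p₀] / P(Y=1).
PAF = (0.016554 − 0.0117) / 0.016554 ≈ 0.2932

PAF ≈ 0.293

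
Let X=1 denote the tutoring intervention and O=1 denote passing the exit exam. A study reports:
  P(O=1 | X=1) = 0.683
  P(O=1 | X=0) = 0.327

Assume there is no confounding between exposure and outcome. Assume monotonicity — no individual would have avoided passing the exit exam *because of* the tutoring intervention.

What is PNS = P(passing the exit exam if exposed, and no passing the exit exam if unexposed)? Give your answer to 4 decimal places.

Let p₁ = 0.683, p₀ = 0.327.
Under exogeneity and monotonicity, PNS = p₁ − p₀.
PNS = 0.683 − 0.327 = 0.356

PNS ≈ 0.3560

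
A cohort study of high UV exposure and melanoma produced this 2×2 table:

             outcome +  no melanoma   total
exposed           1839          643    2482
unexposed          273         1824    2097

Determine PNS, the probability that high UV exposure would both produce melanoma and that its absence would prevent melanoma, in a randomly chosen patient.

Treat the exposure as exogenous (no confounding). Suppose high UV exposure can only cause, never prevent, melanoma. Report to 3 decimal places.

PNS ≈ 0.611

p₁ = P(outcome | exposed) = 1839/2482 = 0.74093
p₀ = P(outcome | unexposed) = 273/2097 = 0.13019
Under exogeneity and monotonicity, PNS = p₁ − p₀.
PNS = 0.74093 − 0.13019 = 0.61075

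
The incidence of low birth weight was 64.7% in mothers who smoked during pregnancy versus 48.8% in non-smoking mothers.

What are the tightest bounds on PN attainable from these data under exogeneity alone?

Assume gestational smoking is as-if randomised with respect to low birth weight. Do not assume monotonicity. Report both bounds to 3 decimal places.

p₁ = 0.647, p₀ = 0.488.
Under exogeneity alone the bounds on PN are max{0,(p₁−p₀)/p₁} ≤ PN ≤ min{1,(1−p₀)/p₁}.
  lower = (p₁ − p₀)/p₁ = 0.159 / 0.647 ≈ 0.2457
  upper = min{1, (1 − p₀)/p₁} = 0.512 / 0.647 ≈ 0.7913

0.246 ≤ PN ≤ 0.791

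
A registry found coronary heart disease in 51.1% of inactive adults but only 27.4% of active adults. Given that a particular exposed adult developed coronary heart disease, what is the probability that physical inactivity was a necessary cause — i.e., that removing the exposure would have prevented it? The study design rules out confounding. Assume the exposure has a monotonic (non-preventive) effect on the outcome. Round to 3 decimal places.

PN ≈ 0.464

p₁ = 0.511, p₀ = 0.274.
Under exogeneity and monotonicity, PN = (p₁ − p₀) / p₁.
PN = (0.511 − 0.274) / 0.511 = 0.237 / 0.511 ≈ 0.4638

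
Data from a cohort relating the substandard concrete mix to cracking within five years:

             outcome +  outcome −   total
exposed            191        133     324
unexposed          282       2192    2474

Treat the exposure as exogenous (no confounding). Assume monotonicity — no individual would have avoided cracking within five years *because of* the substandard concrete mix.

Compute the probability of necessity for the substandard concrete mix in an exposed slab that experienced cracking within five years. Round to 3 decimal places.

PN ≈ 0.807

p₁ = P(outcome | exposed) = 191/324 = 0.58951
p₀ = P(outcome | unexposed) = 282/2474 = 0.11399
Under exogeneity and monotonicity, PN = (p₁ − p₀)/p₁.
PN = (0.58951 − 0.11399) / 0.58951 ≈ 0.8066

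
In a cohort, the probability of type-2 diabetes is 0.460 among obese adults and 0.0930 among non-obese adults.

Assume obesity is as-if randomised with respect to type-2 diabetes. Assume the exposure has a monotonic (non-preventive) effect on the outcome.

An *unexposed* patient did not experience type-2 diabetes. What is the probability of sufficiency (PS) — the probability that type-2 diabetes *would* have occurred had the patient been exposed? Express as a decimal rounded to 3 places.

Let p₁ = 0.46, p₀ = 0.093.
Under exogeneity and monotonicity, PS = (p₁ − p₀) / (1 − p₀).
PS = (0.46 − 0.093) / (1 − 0.093) = 0.367 / 0.907 ≈ 0.4046

PS ≈ 0.405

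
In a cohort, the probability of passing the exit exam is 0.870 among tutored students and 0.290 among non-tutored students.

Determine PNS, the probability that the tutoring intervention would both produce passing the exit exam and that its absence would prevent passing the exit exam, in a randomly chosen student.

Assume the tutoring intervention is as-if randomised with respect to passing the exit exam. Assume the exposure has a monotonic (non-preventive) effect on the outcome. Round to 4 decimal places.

Let p₁ = 0.87, p₀ = 0.29.
Under exogeneity and monotonicity, PNS = p₁ − p₀.
PNS = 0.87 − 0.29 = 0.58

PNS ≈ 0.5800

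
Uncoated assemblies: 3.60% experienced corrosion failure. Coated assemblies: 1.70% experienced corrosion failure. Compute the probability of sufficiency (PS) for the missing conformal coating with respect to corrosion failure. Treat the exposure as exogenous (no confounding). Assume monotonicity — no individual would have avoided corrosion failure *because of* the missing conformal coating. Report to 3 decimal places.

p₁ = 0.036, p₀ = 0.017.
Under exogeneity and monotonicity, PS = (p₁ − p₀) / (1 − p₀).
PS = (0.036 − 0.017) / (1 − 0.017) = 0.019 / 0.983 ≈ 0.0193

PS ≈ 0.019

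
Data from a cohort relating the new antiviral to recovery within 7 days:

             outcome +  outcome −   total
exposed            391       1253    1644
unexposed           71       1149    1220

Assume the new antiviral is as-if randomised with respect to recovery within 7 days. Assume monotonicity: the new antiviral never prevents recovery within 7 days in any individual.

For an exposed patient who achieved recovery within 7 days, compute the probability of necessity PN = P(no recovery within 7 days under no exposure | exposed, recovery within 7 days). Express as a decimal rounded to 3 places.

p₁ = P(outcome | exposed) = 391/1644 = 0.23783
p₀ = P(outcome | unexposed) = 71/1220 = 0.058197
Under exogeneity and monotonicity, PN = (p₁ − p₀)/p₁.
PN = (0.23783 − 0.058197) / 0.23783 ≈ 0.7553

PN ≈ 0.755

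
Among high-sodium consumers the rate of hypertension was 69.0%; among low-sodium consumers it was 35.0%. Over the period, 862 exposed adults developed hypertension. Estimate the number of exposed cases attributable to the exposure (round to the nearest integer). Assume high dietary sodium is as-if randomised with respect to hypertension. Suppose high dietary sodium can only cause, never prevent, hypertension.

p₁ = 0.69, p₀ = 0.35.
PN = (p₁ − p₀)/p₁ = (0.69 − 0.35) / 0.69 ≈ 0.49275.
Attributable cases ≈ PN × (exposed cases) = 0.49275 × 862 ≈ 424.75.

about 425 cases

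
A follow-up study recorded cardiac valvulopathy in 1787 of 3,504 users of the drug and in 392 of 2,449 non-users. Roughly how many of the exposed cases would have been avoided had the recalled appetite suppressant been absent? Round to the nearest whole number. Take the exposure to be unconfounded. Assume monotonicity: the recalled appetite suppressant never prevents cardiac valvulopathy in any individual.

p₁ = P(outcome | exposed) = 1787/3504 = 0.50999
p₀ = P(outcome | unexposed) = 392/2449 = 0.16007
PN = (p₁ − p₀)/p₁ = (0.50999 − 0.16007) / 0.50999 ≈ 0.68614.
Attributable cases ≈ PN × (exposed cases) = 0.68614 × 1787 ≈ 1226.13.

about 1226 cases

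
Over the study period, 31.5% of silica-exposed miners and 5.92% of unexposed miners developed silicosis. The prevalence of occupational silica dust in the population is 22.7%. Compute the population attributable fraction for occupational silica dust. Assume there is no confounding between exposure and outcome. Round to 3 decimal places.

PAF ≈ 0.495

p₁ = 0.315, p₀ = 0.0592.
Overall risk P(Y=1) = π·p₁ + (1−π)·p₀ = 0.227×0.315 + 0.773×0.0592 = 0.11727.
Under exogeneity, PAF = [P(Y=1) − p₀] / P(Y=1).
PAF = (0.11727 − 0.0592) / 0.11727 ≈ 0.4952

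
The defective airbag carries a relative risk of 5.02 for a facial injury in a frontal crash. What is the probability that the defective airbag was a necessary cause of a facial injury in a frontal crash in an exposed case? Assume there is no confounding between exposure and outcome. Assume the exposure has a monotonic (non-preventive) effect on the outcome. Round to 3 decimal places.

PN ≈ 0.801

Under exogeneity and monotonicity, PN = (RR − 1) / RR = 1 − 1/RR.
PN = (5.02 − 1) / 5.02 = 4.02 / 5.02 ≈ 0.8008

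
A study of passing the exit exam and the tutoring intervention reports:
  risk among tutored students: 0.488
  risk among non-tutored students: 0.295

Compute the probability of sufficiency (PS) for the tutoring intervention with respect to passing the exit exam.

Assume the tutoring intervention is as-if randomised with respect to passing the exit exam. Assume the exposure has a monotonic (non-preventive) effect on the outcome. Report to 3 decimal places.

Let p₁ = 0.488, p₀ = 0.295.
Under exogeneity and monotonicity, PS = (p₁ − p₀) / (1 − p₀).
PS = (0.488 − 0.295) / (1 − 0.295) = 0.193 / 0.705 ≈ 0.2738

PS ≈ 0.274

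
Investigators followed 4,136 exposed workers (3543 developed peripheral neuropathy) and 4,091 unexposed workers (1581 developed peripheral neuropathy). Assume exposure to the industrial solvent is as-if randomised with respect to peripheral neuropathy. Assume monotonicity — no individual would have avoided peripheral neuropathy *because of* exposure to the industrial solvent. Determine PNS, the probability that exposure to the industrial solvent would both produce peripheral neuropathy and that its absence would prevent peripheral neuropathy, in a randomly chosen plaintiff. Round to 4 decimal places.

p₁ = P(outcome | exposed) = 3543/4136 = 0.85662
p₀ = P(outcome | unexposed) = 1581/4091 = 0.38646
Under exogeneity and monotonicity, PNS = p₁ − p₀.
PNS = 0.85662 − 0.38646 = 0.47017

PNS ≈ 0.4702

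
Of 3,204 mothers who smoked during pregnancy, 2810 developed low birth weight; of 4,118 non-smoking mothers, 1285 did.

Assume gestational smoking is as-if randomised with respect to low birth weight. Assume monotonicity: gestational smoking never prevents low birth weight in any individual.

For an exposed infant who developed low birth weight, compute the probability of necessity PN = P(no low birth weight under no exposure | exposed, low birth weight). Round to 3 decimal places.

PN ≈ 0.644

p₁ = P(outcome | exposed) = 2810/3204 = 0.87703
p₀ = P(outcome | unexposed) = 1285/4118 = 0.31204
Under exogeneity and monotonicity, PN = (p₁ − p₀) / p₁.
PN = (0.87703 − 0.31204) / 0.87703 = 0.56498 / 0.87703 ≈ 0.6442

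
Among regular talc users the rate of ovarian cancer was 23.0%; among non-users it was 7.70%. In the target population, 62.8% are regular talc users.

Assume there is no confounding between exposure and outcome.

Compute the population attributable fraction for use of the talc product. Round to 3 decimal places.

p₁ = 0.23, p₀ = 0.077.
Overall risk P(Y=1) = π·p₁ + (1−π)·p₀ = 0.628×0.23 + 0.372×0.077 = 0.17308.
Under exogeneity, PAF = [P(Y=1) − p₀] / P(Y=1).
PAF = (0.17308 − 0.077) / 0.17308 ≈ 0.5551

PAF ≈ 0.555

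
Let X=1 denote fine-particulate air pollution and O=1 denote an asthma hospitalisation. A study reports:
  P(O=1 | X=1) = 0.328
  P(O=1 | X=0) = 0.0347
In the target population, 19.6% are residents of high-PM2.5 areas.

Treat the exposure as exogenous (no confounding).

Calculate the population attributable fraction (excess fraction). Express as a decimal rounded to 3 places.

Let p₁ = 0.328, p₀ = 0.0347.
Overall risk P(Y=1) = π·p₁ + (1−π)·p₀ = 0.196×0.328 + 0.804×0.0347 = 0.092187.
Under exogeneity, PAF = [P(Y=1) − p₀] / P(Y=1).
PAF = (0.092187 − 0.0347) / 0.092187 ≈ 0.6236

PAF ≈ 0.624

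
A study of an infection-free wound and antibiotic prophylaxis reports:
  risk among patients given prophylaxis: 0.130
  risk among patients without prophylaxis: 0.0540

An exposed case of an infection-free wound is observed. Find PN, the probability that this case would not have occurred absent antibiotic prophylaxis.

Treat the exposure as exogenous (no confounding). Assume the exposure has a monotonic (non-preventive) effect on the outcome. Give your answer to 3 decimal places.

Let p₁ = 0.13, p₀ = 0.054.
Under exogeneity and monotonicity, PN = (p₁ − p₀) / p₁.
PN = (0.13 − 0.054) / 0.13 = 0.076 / 0.13 ≈ 0.5846

PN ≈ 0.585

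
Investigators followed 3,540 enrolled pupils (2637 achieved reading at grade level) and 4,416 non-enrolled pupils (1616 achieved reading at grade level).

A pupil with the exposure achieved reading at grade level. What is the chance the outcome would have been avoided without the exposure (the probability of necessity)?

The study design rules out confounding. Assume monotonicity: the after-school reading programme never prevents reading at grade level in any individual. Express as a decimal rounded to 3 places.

p₁ = P(outcome | exposed) = 2637/3540 = 0.74492
p₀ = P(outcome | unexposed) = 1616/4416 = 0.36594
Under exogeneity and monotonicity, PN = (p₁ − p₀) / p₁.
PN = (0.74492 − 0.36594) / 0.74492 = 0.37897 / 0.74492 ≈ 0.5087

PN ≈ 0.509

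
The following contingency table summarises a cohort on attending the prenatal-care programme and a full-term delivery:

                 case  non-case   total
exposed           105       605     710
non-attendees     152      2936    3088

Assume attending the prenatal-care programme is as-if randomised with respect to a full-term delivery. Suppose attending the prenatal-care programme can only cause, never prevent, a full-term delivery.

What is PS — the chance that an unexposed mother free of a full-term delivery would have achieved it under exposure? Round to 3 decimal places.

PS ≈ 0.104

p₁ = P(outcome | exposed) = 105/710 = 0.14789
p₀ = P(outcome | unexposed) = 152/3088 = 0.049223
Under exogeneity and monotonicity, PS = (p₁ − p₀)/(1 − p₀).
PS = (0.14789 − 0.049223) / 0.95078 ≈ 0.1038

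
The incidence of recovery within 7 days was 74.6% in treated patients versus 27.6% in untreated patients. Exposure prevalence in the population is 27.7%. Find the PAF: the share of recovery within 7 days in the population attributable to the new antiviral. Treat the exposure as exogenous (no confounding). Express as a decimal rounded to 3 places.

p₁ = 0.746, p₀ = 0.276.
Overall risk P(Y=1) = π·p₁ + (1−π)·p₀ = 0.277×0.746 + 0.723×0.276 = 0.40619.
Under exogeneity, PAF = [P(Y=1) − p₀] / P(Y=1).
PAF = (0.40619 − 0.276) / 0.40619 ≈ 0.3205

PAF ≈ 0.321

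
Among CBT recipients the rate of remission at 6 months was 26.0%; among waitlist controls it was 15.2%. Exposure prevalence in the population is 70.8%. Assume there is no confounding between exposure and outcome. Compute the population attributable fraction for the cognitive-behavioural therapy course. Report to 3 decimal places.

PAF ≈ 0.335

p₁ = 0.26, p₀ = 0.152.
Overall risk P(Y=1) = π·p₁ + (1−π)·p₀ = 0.708×0.26 + 0.292×0.152 = 0.22846.
Under exogeneity, PAF = [P(Y=1) − p₀] / P(Y=1).
PAF = (0.22846 − 0.152) / 0.22846 ≈ 0.3347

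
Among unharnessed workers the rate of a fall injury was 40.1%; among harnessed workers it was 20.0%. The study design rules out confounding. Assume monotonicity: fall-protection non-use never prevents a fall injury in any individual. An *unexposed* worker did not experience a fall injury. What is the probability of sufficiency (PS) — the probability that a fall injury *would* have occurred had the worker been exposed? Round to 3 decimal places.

PS ≈ 0.251

p₁ = 0.401, p₀ = 0.2.
Under exogeneity and monotonicity, PS = (p₁ − p₀) / (1 − p₀).
PS = (0.401 − 0.2) / (1 − 0.2) = 0.201 / 0.8 ≈ 0.2512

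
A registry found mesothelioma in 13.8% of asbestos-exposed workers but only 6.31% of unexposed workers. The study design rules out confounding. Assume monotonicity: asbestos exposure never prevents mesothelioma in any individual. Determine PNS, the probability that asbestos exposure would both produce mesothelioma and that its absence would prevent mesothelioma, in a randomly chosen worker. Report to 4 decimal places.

PNS ≈ 0.0749

p₁ = 0.138, p₀ = 0.0631.
Under exogeneity and monotonicity, PNS = p₁ − p₀.
PNS = 0.138 − 0.0631 = 0.0749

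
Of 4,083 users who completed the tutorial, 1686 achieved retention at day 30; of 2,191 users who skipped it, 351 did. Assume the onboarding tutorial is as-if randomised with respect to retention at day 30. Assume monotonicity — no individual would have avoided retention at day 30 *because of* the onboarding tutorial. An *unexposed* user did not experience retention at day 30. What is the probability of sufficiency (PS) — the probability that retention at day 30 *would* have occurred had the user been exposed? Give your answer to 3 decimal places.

p₁ = P(outcome | exposed) = 1686/4083 = 0.41293
p₀ = P(outcome | unexposed) = 351/2191 = 0.1602
Under exogeneity and monotonicity, PS = (p₁ − p₀) / (1 − p₀).
PS = (0.41293 − 0.1602) / (1 − 0.1602) = 0.25273 / 0.8398 ≈ 0.3009

PS ≈ 0.301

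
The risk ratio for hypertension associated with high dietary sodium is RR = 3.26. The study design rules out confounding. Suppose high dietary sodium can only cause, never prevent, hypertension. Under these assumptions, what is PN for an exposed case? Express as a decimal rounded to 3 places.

PN ≈ 0.693

Under exogeneity and monotonicity, PN = (RR − 1) / RR = 1 − 1/RR.
PN = (3.26 − 1) / 3.26 = 2.26 / 3.26 ≈ 0.6933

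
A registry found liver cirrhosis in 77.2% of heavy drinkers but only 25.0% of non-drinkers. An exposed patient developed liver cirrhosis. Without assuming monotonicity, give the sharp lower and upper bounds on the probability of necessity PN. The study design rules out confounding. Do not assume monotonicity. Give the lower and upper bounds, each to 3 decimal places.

0.676 ≤ PN ≤ 0.972

p₁ = 0.772, p₀ = 0.25.
Under exogeneity alone the bounds on PN are max{0,(p₁−p₀)/p₁} ≤ PN ≤ min{1,(1−p₀)/p₁}.
  lower = (p₁ − p₀)/p₁ = 0.522 / 0.772 ≈ 0.6762
  upper = min{1, (1 − p₀)/p₁} = 0.75 / 0.772 ≈ 0.9715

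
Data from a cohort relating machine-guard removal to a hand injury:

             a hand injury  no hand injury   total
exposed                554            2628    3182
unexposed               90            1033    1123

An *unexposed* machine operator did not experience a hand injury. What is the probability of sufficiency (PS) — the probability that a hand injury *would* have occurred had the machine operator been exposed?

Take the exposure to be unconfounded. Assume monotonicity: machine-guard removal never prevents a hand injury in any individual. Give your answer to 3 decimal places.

PS ≈ 0.102

p₁ = P(outcome | exposed) = 554/3182 = 0.1741
p₀ = P(outcome | unexposed) = 90/1123 = 0.080142
Under exogeneity and monotonicity, PS = (p₁ − p₀) / (1 − p₀).
PS = (0.1741 − 0.080142) / (1 − 0.080142) = 0.093962 / 0.91986 ≈ 0.1021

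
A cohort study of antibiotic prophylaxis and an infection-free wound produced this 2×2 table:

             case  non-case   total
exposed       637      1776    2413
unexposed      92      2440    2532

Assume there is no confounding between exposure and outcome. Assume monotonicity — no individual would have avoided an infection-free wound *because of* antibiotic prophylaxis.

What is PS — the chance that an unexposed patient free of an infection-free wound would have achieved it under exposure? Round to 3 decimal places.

PS ≈ 0.236

p₁ = P(outcome | exposed) = 637/2413 = 0.26399
p₀ = P(outcome | unexposed) = 92/2532 = 0.036335
Under exogeneity and monotonicity, PS = (p₁ − p₀) / (1 − p₀).
PS = (0.26399 − 0.036335) / (1 − 0.036335) = 0.22765 / 0.96367 ≈ 0.2362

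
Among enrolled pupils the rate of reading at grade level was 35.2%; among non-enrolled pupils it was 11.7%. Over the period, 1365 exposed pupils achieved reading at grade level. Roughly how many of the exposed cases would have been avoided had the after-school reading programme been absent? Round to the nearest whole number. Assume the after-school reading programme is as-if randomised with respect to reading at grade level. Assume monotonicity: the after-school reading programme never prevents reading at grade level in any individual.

about 911 cases

p₁ = 0.352, p₀ = 0.117.
PN = (p₁ − p₀)/p₁ = (0.352 − 0.117) / 0.352 ≈ 0.66761.
Attributable cases ≈ PN × (exposed cases) = 0.66761 × 1365 ≈ 911.29.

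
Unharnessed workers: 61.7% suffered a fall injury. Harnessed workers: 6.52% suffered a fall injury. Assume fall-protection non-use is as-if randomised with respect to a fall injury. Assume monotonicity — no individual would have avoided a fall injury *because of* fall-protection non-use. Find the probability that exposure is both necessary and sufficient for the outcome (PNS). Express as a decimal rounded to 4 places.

PNS ≈ 0.5518

p₁ = 0.617, p₀ = 0.0652.
Under exogeneity and monotonicity, PNS = p₁ − p₀.
PNS = 0.617 − 0.0652 = 0.5518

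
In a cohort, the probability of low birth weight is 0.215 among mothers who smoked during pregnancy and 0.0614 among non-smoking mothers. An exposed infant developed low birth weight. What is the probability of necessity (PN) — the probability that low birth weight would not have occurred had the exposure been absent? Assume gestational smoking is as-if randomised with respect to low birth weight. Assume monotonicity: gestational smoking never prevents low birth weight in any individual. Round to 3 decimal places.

Let p₁ = 0.215, p₀ = 0.0614.
Under exogeneity and monotonicity, PN = (p₁ − p₀) / p₁.
PN = (0.215 − 0.0614) / 0.215 = 0.1536 / 0.215 ≈ 0.7144

PN ≈ 0.714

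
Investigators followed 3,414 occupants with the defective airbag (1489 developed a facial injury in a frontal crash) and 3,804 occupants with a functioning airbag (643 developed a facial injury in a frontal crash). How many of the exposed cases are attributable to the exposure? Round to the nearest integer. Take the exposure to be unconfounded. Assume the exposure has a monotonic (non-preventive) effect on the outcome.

about 912 cases

p₁ = P(outcome | exposed) = 1489/3414 = 0.43615
p₀ = P(outcome | unexposed) = 643/3804 = 0.16903
PN = (p₁ − p₀)/p₁ = (0.43615 − 0.16903) / 0.43615 ≈ 0.61244.
Attributable cases ≈ PN × (exposed cases) = 0.61244 × 1489 ≈ 911.92.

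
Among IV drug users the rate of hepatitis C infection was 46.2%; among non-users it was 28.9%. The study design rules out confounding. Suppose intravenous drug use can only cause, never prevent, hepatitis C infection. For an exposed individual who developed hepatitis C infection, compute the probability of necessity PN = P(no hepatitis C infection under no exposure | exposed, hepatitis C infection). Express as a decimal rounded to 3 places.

PN ≈ 0.374

p₁ = 0.462, p₀ = 0.289.
Under exogeneity and monotonicity, PN = (p₁ − p₀) / p₁.
PN = (0.462 − 0.289) / 0.462 = 0.173 / 0.462 ≈ 0.3745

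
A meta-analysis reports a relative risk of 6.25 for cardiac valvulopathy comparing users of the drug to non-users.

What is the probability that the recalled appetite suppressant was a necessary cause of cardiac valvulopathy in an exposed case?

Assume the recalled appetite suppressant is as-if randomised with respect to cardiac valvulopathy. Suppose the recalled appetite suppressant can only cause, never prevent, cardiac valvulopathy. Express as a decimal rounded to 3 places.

Under exogeneity and monotonicity, PN = (RR − 1) / RR = 1 − 1/RR.
PN = (6.25 − 1) / 6.25 = 5.25 / 6.25 ≈ 0.8400

PN ≈ 0.840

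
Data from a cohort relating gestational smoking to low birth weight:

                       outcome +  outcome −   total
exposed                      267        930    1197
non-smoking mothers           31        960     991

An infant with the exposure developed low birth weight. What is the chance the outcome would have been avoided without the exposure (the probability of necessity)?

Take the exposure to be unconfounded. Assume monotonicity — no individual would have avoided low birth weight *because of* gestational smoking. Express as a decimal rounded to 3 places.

p₁ = P(outcome | exposed) = 267/1197 = 0.22306
p₀ = P(outcome | unexposed) = 31/991 = 0.031282
Under exogeneity and monotonicity, PN = (p₁ − p₀)/p₁.
PN = (0.22306 − 0.031282) / 0.22306 ≈ 0.8598

PN ≈ 0.860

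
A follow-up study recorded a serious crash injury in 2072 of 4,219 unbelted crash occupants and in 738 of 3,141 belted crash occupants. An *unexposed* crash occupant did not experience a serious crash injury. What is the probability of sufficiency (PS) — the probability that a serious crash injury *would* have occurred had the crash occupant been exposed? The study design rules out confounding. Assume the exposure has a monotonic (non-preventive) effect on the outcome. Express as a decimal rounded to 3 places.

p₁ = P(outcome | exposed) = 2072/4219 = 0.49111
p₀ = P(outcome | unexposed) = 738/3141 = 0.23496
Under exogeneity and monotonicity, PS = (p₁ − p₀) / (1 − p₀).
PS = (0.49111 − 0.23496) / (1 − 0.23496) = 0.25615 / 0.76504 ≈ 0.3348

PS ≈ 0.335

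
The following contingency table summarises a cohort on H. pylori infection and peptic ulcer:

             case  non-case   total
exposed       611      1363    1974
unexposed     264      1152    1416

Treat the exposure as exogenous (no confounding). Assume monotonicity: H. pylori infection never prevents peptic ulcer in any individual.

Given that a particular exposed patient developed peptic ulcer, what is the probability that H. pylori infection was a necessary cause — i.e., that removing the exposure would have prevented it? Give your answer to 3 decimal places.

PN ≈ 0.398

p₁ = P(outcome | exposed) = 611/1974 = 0.30952
p₀ = P(outcome | unexposed) = 264/1416 = 0.18644
Under exogeneity and monotonicity, PN = (p₁ − p₀)/p₁.
PN = (0.30952 − 0.18644) / 0.30952 ≈ 0.3977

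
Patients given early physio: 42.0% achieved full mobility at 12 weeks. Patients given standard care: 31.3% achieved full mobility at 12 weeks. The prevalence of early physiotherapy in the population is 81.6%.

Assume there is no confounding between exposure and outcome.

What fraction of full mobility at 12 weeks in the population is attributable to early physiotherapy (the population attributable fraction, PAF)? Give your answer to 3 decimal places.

PAF ≈ 0.218

p₁ = 0.42, p₀ = 0.313.
Overall risk P(Y=1) = π·p₁ + (1−π)·p₀ = 0.816×0.42 + 0.184×0.313 = 0.40031.
Under exogeneity, PAF = [P(Y=1) − p₀] / P(Y=1).
PAF = (0.40031 − 0.313) / 0.40031 ≈ 0.2181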